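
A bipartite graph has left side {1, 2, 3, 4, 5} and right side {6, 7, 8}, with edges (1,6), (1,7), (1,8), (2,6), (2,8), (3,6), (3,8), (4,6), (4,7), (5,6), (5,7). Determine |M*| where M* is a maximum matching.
3 (matching: (1,8), (2,6), (4,7); upper bound min(|L|,|R|) = min(5,3) = 3)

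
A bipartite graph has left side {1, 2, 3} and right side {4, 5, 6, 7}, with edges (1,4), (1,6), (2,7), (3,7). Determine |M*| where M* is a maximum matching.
2 (matching: (1,6), (2,7); upper bound min(|L|,|R|) = min(3,4) = 3)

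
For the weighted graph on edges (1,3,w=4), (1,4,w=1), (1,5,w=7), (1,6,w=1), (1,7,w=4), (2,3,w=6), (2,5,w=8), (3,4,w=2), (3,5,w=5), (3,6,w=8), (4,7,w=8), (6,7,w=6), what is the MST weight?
19 (MST edges: (1,4,w=1), (1,6,w=1), (1,7,w=4), (2,3,w=6), (3,4,w=2), (3,5,w=5); sum of weights 1 + 1 + 4 + 6 + 2 + 5 = 19)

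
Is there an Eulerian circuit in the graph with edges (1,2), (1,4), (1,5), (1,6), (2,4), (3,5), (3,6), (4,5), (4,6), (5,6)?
Yes (the graph is connected and all 6 vertices have even degree)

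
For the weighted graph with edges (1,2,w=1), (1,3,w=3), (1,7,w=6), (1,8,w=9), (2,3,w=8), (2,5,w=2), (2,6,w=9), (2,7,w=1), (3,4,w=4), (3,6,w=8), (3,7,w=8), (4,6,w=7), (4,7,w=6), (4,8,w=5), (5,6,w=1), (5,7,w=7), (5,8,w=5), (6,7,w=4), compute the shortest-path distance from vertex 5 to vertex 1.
3 (path: 5 -> 2 -> 1; weights 2 + 1 = 3)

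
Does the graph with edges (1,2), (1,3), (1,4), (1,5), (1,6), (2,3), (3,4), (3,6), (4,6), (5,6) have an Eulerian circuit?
No (2 vertices have odd degree: {1, 4}; Eulerian circuit requires 0)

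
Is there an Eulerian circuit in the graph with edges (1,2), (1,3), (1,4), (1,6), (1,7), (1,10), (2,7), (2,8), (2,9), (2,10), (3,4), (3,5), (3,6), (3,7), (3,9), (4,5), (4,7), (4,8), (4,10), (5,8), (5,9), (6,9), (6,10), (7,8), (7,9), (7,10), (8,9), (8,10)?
No (2 vertices have odd degree: {2, 7}; Eulerian circuit requires 0)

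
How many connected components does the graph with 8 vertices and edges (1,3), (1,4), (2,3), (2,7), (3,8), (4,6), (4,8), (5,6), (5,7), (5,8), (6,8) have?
1 (components: {1, 2, 3, 4, 5, 6, 7, 8})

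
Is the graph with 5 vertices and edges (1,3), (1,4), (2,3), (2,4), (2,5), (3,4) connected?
Yes (BFS from 1 visits [1, 3, 4, 2, 5] — all 5 vertices reached)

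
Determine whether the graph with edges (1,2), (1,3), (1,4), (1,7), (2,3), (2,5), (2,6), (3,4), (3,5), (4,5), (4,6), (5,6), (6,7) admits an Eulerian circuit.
Yes (the graph is connected and all 7 vertices have even degree)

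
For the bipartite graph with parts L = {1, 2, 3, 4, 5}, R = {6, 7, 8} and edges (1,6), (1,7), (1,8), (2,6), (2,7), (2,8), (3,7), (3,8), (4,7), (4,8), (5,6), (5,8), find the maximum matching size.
3 (matching: (1,8), (2,7), (5,6); upper bound min(|L|,|R|) = min(5,3) = 3)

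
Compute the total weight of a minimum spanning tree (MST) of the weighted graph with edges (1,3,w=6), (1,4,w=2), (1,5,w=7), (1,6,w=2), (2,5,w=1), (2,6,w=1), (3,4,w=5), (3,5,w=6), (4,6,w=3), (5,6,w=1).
11 (MST edges: (1,4,w=2), (1,6,w=2), (2,5,w=1), (2,6,w=1), (3,4,w=5); sum of weights 2 + 2 + 1 + 1 + 5 = 11)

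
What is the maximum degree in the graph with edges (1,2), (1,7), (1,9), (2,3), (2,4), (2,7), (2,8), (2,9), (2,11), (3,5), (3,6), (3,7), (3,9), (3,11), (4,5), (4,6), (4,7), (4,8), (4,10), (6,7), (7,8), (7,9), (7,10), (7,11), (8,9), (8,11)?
9 (attained at vertex 7)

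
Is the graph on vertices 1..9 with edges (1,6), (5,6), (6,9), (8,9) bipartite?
Yes. Partition: {1, 2, 3, 4, 5, 7, 9}, {6, 8}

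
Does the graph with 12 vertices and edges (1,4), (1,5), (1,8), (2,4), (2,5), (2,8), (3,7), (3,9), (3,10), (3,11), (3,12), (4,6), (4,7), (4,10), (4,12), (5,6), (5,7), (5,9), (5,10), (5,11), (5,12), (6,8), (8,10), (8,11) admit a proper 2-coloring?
Yes. Partition: {1, 2, 6, 7, 9, 10, 11, 12}, {3, 4, 5, 8}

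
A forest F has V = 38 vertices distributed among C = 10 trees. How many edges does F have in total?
28 (Each of the 10 component trees on V_i vertices has V_i - 1 edges; summing gives V - C = 38 - 10 = 28)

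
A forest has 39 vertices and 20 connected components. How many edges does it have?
19 (Each of the 20 component trees on V_i vertices has V_i - 1 edges; summing gives V - C = 39 - 20 = 19)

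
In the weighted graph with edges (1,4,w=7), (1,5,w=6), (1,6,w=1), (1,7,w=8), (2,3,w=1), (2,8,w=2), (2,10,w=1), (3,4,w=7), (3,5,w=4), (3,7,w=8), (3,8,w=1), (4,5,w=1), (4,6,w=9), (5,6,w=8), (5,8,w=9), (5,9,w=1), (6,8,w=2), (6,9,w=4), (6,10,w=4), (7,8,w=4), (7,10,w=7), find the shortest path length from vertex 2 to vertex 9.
6 (path: 2 -> 3 -> 5 -> 9; weights 1 + 4 + 1 = 6)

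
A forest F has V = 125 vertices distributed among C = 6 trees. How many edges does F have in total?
119 (Each of the 6 component trees on V_i vertices has V_i - 1 edges; summing gives V - C = 125 - 6 = 119)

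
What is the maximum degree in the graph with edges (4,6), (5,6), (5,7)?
2 (attained at vertices 5, 6)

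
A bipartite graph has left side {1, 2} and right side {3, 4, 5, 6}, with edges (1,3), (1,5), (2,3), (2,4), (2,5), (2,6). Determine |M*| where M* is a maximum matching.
2 (matching: (1,5), (2,6); upper bound min(|L|,|R|) = min(2,4) = 2)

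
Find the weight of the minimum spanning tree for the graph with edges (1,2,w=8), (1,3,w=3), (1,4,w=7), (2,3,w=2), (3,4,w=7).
12 (MST edges: (1,3,w=3), (1,4,w=7), (2,3,w=2); sum of weights 3 + 7 + 2 = 12)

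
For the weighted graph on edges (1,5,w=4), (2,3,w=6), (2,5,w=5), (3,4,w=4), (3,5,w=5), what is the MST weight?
18 (MST edges: (1,5,w=4), (2,5,w=5), (3,4,w=4), (3,5,w=5); sum of weights 4 + 5 + 4 + 5 = 18)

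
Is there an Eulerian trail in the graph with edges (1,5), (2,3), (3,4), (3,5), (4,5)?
No (4 vertices have odd degree: {1, 2, 3, 5}; Eulerian path requires 0 or 2)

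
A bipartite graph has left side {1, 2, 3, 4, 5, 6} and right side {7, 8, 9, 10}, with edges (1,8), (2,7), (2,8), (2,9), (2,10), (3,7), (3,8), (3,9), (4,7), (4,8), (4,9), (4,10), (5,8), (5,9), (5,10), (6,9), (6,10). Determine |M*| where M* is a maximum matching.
4 (matching: (1,8), (2,10), (3,9), (4,7); upper bound min(|L|,|R|) = min(6,4) = 4)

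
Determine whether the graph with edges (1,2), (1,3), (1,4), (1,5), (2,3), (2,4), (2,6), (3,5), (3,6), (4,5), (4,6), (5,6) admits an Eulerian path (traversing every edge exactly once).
Yes — and in fact it has an Eulerian circuit (the graph is connected and all 6 vertices have even degree)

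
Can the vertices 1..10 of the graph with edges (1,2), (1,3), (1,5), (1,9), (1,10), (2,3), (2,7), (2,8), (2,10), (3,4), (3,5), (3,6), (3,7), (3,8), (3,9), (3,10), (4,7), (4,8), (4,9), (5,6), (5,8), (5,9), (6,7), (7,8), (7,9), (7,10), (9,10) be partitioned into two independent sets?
No (odd cycle of length 3: 5 -> 1 -> 3 -> 5)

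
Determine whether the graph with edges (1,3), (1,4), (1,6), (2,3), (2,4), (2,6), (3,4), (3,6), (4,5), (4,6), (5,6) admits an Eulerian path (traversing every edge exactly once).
No (4 vertices have odd degree: {1, 2, 4, 6}; Eulerian path requires 0 or 2)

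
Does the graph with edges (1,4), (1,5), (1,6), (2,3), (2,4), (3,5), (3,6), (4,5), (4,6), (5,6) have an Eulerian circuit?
No (2 vertices have odd degree: {1, 3}; Eulerian circuit requires 0)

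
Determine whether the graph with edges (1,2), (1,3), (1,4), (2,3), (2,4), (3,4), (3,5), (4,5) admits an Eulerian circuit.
No (2 vertices have odd degree: {1, 2}; Eulerian circuit requires 0)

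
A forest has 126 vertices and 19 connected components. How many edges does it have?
107 (Each of the 19 component trees on V_i vertices has V_i - 1 edges; summing gives V - C = 126 - 19 = 107)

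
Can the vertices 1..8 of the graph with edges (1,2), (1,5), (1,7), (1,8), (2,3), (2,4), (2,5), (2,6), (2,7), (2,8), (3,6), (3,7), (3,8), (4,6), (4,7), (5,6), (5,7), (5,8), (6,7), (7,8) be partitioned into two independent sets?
No (odd cycle of length 3: 8 -> 1 -> 5 -> 8)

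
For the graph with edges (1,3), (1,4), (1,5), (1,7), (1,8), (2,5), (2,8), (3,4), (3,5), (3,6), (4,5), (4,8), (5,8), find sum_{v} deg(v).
26 (handshake: sum of degrees = 2|E| = 2 x 13 = 26)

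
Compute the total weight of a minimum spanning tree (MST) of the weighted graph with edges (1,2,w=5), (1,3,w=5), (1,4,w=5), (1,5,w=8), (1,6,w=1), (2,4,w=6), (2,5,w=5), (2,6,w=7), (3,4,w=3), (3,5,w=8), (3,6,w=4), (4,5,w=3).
16 (MST edges: (1,2,w=5), (1,6,w=1), (3,4,w=3), (3,6,w=4), (4,5,w=3); sum of weights 5 + 1 + 3 + 4 + 3 = 16)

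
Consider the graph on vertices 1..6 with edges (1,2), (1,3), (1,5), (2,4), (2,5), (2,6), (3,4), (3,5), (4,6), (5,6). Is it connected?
Yes (BFS from 1 visits [1, 2, 3, 5, 4, 6] — all 6 vertices reached)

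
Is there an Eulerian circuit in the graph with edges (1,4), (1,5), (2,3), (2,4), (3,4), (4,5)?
Yes (the graph is connected and all 5 vertices have even degree)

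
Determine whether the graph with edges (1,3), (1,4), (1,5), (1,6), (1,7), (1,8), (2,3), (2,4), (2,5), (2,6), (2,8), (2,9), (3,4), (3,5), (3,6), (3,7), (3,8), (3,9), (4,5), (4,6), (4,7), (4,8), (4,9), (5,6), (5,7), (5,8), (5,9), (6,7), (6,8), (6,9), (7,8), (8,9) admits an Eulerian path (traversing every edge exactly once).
Yes — and in fact it has an Eulerian circuit (the graph is connected and all 9 vertices have even degree)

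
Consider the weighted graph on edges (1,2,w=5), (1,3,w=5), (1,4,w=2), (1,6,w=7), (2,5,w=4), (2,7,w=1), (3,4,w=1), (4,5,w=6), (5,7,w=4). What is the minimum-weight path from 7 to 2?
1 (path: 7 -> 2; weights 1 = 1)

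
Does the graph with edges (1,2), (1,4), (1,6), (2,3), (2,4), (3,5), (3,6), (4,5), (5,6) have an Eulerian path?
No (6 vertices have odd degree: {1, 2, 3, 4, 5, 6}; Eulerian path requires 0 or 2)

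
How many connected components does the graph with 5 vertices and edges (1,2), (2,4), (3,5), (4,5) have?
1 (components: {1, 2, 3, 4, 5})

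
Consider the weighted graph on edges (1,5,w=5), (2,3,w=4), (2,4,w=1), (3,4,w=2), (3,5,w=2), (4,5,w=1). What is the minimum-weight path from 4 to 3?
2 (path: 4 -> 3; weights 2 = 2)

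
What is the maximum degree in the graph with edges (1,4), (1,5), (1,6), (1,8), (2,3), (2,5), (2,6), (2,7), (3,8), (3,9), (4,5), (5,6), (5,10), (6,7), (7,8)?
5 (attained at vertex 5)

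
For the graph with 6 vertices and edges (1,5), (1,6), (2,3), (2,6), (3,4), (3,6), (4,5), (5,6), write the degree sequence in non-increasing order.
[4, 3, 3, 2, 2, 2] (degrees: deg(1)=2, deg(2)=2, deg(3)=3, deg(4)=2, deg(5)=3, deg(6)=4)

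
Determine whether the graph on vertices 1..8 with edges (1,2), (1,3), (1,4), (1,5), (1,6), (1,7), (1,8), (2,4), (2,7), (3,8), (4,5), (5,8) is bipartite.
No (odd cycle of length 3: 3 -> 1 -> 8 -> 3)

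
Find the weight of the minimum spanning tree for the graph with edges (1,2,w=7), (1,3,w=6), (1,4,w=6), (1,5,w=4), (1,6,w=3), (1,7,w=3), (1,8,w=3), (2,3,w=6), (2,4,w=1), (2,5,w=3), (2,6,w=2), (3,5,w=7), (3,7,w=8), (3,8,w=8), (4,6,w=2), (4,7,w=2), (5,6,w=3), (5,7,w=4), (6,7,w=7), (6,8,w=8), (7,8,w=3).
20 (MST edges: (1,3,w=6), (1,6,w=3), (1,8,w=3), (2,4,w=1), (2,5,w=3), (2,6,w=2), (4,7,w=2); sum of weights 6 + 3 + 3 + 1 + 3 + 2 + 2 = 20)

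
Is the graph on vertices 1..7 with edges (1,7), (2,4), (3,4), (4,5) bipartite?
Yes. Partition: {1, 2, 3, 5, 6}, {4, 7}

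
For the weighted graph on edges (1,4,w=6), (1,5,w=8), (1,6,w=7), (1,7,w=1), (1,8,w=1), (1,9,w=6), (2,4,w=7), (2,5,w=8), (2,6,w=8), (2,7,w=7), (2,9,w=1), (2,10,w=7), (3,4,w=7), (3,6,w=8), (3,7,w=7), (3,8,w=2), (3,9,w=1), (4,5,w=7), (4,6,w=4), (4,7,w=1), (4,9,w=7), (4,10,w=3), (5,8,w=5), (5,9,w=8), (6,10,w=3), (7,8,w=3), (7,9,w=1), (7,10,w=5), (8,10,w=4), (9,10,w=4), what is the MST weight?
17 (MST edges: (1,7,w=1), (1,8,w=1), (2,9,w=1), (3,9,w=1), (4,7,w=1), (4,10,w=3), (5,8,w=5), (6,10,w=3), (7,9,w=1); sum of weights 1 + 1 + 1 + 1 + 1 + 3 + 5 + 3 + 1 = 17)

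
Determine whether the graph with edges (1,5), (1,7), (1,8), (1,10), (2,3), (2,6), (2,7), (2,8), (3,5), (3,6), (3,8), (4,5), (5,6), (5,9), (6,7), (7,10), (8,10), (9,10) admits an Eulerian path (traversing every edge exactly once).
Yes (the graph is connected and exactly 2 vertices have odd degree: {4, 5}; any Eulerian path must start and end at those)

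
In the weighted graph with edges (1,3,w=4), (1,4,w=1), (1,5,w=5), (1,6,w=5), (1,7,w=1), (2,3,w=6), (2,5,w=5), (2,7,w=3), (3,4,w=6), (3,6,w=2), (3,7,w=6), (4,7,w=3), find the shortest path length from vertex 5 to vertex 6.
10 (path: 5 -> 1 -> 6; weights 5 + 5 = 10)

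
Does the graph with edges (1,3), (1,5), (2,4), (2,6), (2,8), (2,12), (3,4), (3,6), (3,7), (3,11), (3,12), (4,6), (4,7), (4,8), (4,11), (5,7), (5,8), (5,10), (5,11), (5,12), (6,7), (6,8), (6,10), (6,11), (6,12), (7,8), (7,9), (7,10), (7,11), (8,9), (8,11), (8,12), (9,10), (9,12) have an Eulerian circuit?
Yes (the graph is connected and all 12 vertices have even degree)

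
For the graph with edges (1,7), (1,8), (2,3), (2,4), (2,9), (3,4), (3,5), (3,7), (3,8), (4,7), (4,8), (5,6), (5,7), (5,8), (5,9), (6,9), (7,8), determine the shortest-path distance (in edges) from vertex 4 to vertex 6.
3 (path: 4 -> 3 -> 5 -> 6, 3 edges)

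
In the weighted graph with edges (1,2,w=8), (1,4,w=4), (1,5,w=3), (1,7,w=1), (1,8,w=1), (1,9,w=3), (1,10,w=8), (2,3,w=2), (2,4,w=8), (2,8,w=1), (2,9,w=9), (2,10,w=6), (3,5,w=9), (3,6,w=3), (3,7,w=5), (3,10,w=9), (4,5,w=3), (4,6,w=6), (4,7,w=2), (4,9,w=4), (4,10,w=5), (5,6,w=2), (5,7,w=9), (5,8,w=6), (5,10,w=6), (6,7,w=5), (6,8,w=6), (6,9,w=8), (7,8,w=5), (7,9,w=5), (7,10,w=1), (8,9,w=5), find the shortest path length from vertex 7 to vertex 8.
2 (path: 7 -> 1 -> 8; weights 1 + 1 = 2)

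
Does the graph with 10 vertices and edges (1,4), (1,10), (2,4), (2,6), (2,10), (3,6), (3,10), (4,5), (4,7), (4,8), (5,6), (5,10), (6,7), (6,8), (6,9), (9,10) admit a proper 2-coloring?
Yes. Partition: {1, 2, 3, 5, 7, 8, 9}, {4, 6, 10}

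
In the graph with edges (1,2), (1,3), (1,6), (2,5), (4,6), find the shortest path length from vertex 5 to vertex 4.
4 (path: 5 -> 2 -> 1 -> 6 -> 4, 4 edges)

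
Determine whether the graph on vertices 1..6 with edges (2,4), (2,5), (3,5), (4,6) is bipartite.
Yes. Partition: {1, 2, 3, 6}, {4, 5}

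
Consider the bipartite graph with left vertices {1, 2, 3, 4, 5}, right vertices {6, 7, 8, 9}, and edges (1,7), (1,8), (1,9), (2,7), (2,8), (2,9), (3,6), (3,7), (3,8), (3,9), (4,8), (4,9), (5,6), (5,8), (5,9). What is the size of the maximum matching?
4 (matching: (1,9), (2,8), (3,7), (5,6); upper bound min(|L|,|R|) = min(5,4) = 4)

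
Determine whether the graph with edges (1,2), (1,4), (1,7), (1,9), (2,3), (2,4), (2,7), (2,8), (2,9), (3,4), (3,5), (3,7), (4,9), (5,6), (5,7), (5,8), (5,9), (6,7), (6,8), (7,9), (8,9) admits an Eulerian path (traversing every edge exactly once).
Yes (the graph is connected and exactly 2 vertices have odd degree: {5, 6}; any Eulerian path must start and end at those)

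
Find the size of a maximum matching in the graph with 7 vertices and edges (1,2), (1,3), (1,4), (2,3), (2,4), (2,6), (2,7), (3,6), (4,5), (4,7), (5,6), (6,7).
3 (matching: (1,2), (4,7), (5,6); upper bound floor(n/2) = floor(7/2) = 3)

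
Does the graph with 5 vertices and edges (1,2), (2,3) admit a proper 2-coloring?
Yes. Partition: {1, 3, 4, 5}, {2}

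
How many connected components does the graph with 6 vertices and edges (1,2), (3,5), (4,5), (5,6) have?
2 (components: {1, 2}, {3, 4, 5, 6})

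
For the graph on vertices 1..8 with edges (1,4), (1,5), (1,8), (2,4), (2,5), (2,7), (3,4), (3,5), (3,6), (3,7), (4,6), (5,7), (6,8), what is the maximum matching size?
4 (matching: (1,8), (2,4), (3,6), (5,7); upper bound floor(n/2) = floor(8/2) = 4)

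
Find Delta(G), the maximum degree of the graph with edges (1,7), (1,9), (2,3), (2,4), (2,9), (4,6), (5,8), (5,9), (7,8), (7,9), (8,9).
5 (attained at vertex 9)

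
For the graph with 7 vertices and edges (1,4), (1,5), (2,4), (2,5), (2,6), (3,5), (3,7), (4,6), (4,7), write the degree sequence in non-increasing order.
[4, 3, 3, 2, 2, 2, 2] (degrees: deg(1)=2, deg(2)=3, deg(3)=2, deg(4)=4, deg(5)=3, deg(6)=2, deg(7)=2)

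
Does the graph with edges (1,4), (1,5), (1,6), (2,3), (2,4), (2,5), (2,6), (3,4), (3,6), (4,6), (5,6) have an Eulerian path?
No (4 vertices have odd degree: {1, 3, 5, 6}; Eulerian path requires 0 or 2)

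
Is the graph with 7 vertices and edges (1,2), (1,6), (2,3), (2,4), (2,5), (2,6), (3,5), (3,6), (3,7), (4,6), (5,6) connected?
Yes (BFS from 1 visits [1, 2, 6, 3, 4, 5, 7] — all 7 vertices reached)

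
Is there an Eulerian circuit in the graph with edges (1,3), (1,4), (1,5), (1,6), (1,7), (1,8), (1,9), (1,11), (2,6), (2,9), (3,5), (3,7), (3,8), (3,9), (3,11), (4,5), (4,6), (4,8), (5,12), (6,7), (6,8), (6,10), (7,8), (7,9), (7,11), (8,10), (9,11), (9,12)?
Yes (the graph is connected and all 12 vertices have even degree)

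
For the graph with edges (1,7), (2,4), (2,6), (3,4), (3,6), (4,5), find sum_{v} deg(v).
12 (handshake: sum of degrees = 2|E| = 2 x 6 = 12)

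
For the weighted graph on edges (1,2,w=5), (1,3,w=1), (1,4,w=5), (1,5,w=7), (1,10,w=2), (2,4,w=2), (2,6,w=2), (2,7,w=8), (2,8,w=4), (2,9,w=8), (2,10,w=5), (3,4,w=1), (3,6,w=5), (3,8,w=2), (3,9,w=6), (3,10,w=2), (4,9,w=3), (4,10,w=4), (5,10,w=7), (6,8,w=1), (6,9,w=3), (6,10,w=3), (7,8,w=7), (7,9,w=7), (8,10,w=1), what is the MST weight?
25 (MST edges: (1,3,w=1), (1,5,w=7), (1,10,w=2), (2,4,w=2), (3,4,w=1), (4,9,w=3), (6,8,w=1), (7,8,w=7), (8,10,w=1); sum of weights 1 + 7 + 2 + 2 + 1 + 3 + 1 + 7 + 1 = 25)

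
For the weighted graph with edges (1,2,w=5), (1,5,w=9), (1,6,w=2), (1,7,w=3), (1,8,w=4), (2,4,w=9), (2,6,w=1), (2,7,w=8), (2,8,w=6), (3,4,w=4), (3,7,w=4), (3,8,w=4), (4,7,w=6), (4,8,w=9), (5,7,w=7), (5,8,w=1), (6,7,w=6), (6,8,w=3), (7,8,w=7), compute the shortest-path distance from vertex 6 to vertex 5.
4 (path: 6 -> 8 -> 5; weights 3 + 1 = 4)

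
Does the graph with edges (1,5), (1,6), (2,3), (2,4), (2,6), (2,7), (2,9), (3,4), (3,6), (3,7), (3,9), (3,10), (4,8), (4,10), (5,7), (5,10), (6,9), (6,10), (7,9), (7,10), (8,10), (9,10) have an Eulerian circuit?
No (6 vertices have odd degree: {2, 5, 6, 7, 9, 10}; Eulerian circuit requires 0)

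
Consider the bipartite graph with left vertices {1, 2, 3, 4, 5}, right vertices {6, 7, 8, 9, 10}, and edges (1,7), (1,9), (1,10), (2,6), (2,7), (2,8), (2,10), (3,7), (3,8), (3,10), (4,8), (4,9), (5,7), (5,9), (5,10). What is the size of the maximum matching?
5 (matching: (1,10), (2,6), (3,7), (4,8), (5,9); upper bound min(|L|,|R|) = min(5,5) = 5)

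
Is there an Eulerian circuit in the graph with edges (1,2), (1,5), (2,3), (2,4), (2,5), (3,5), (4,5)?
Yes (the graph is connected and all 5 vertices have even degree)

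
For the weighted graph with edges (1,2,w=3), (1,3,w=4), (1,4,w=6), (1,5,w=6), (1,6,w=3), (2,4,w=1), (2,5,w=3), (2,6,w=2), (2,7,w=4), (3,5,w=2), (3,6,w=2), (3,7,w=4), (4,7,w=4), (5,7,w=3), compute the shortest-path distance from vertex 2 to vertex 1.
3 (path: 2 -> 1; weights 3 = 3)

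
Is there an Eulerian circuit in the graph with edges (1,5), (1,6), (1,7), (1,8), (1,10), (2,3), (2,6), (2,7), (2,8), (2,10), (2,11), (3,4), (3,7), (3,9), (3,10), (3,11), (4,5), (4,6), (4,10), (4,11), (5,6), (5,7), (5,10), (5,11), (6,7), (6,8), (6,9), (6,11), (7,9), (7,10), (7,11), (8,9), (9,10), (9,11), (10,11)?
No (2 vertices have odd degree: {1, 4}; Eulerian circuit requires 0)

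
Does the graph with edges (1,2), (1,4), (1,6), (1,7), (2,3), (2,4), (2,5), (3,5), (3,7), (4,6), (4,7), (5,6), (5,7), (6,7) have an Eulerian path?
Yes (the graph is connected and exactly 2 vertices have odd degree: {3, 7}; any Eulerian path must start and end at those)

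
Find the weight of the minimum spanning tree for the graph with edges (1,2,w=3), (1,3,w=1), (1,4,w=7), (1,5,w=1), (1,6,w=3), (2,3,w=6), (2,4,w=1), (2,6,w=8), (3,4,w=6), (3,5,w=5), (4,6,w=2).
8 (MST edges: (1,2,w=3), (1,3,w=1), (1,5,w=1), (2,4,w=1), (4,6,w=2); sum of weights 3 + 1 + 1 + 1 + 2 = 8)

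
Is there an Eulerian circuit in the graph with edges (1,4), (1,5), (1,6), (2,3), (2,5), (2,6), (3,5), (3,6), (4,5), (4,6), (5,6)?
No (6 vertices have odd degree: {1, 2, 3, 4, 5, 6}; Eulerian circuit requires 0)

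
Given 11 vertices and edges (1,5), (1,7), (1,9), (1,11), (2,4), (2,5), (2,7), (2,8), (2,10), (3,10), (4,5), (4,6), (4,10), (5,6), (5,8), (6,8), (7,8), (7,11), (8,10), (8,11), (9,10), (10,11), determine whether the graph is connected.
Yes (BFS from 1 visits [1, 5, 7, 9, 11, 2, 4, 6, 8, 10, 3] — all 11 vertices reached)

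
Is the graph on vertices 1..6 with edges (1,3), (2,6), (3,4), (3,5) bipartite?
Yes. Partition: {1, 2, 4, 5}, {3, 6}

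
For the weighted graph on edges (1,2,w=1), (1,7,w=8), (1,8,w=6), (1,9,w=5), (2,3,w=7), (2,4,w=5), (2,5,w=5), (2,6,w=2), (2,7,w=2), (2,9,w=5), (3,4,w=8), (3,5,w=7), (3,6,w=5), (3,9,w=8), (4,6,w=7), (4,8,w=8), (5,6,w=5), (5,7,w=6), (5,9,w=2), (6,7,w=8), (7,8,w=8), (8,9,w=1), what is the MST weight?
23 (MST edges: (1,2,w=1), (1,9,w=5), (2,4,w=5), (2,6,w=2), (2,7,w=2), (3,6,w=5), (5,9,w=2), (8,9,w=1); sum of weights 1 + 5 + 5 + 2 + 2 + 5 + 2 + 1 = 23)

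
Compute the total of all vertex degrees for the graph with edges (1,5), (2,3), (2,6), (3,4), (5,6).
10 (handshake: sum of degrees = 2|E| = 2 x 5 = 10)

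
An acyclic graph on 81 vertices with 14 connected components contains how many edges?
67 (Each of the 14 component trees on V_i vertices has V_i - 1 edges; summing gives V - C = 81 - 14 = 67)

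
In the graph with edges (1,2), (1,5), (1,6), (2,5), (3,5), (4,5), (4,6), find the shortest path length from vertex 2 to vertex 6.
2 (path: 2 -> 1 -> 6, 2 edges)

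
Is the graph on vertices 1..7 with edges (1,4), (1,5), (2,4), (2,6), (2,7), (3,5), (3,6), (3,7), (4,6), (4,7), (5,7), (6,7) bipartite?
No (odd cycle of length 5: 6 -> 4 -> 1 -> 5 -> 3 -> 6)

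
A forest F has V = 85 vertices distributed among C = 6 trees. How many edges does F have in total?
79 (Each of the 6 component trees on V_i vertices has V_i - 1 edges; summing gives V - C = 85 - 6 = 79)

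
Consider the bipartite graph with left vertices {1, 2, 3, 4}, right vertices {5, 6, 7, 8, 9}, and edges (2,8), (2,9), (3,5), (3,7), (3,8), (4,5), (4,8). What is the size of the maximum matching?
3 (matching: (2,9), (3,7), (4,8); upper bound min(|L|,|R|) = min(4,5) = 4)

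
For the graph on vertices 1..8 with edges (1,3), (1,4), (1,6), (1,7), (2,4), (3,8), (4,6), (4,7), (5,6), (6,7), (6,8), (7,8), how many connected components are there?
1 (components: {1, 2, 3, 4, 5, 6, 7, 8})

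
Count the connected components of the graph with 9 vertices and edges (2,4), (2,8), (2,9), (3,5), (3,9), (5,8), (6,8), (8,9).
3 (components: {1}, {2, 3, 4, 5, 6, 8, 9}, {7})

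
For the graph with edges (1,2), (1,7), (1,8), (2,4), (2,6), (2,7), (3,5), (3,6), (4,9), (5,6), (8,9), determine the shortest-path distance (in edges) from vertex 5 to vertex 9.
4 (path: 5 -> 6 -> 2 -> 4 -> 9, 4 edges)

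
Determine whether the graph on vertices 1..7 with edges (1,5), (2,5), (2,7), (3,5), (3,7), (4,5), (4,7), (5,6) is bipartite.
Yes. Partition: {1, 2, 3, 4, 6}, {5, 7}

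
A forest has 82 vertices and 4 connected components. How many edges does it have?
78 (Each of the 4 component trees on V_i vertices has V_i - 1 edges; summing gives V - C = 82 - 4 = 78)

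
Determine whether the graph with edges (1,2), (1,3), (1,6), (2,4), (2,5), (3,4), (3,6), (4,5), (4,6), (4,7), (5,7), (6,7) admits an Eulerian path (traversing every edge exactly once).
No (6 vertices have odd degree: {1, 2, 3, 4, 5, 7}; Eulerian path requires 0 or 2)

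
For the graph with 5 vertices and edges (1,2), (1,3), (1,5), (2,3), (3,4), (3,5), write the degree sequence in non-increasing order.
[4, 3, 2, 2, 1] (degrees: deg(1)=3, deg(2)=2, deg(3)=4, deg(4)=1, deg(5)=2)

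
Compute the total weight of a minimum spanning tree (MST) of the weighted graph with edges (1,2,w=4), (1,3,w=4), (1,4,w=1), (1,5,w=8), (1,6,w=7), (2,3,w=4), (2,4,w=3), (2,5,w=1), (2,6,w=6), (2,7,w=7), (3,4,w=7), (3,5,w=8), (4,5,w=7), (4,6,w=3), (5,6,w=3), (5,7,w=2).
14 (MST edges: (1,3,w=4), (1,4,w=1), (2,4,w=3), (2,5,w=1), (4,6,w=3), (5,7,w=2); sum of weights 4 + 1 + 3 + 1 + 3 + 2 = 14)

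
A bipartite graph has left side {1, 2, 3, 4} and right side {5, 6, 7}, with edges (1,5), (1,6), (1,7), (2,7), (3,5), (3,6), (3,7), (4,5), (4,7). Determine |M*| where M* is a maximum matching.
3 (matching: (1,7), (3,6), (4,5); upper bound min(|L|,|R|) = min(4,3) = 3)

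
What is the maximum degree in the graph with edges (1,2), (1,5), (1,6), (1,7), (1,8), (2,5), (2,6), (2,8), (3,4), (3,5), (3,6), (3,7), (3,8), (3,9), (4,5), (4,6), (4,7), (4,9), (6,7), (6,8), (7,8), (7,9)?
6 (attained at vertices 3, 6, 7)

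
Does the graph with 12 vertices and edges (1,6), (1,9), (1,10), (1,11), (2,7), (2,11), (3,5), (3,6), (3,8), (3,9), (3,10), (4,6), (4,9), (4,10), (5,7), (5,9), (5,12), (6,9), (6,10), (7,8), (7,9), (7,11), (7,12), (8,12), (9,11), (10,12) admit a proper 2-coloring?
No (odd cycle of length 3: 9 -> 1 -> 11 -> 9)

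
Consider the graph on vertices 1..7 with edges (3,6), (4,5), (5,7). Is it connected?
No, it has 4 components: {1}, {2}, {3, 6}, {4, 5, 7}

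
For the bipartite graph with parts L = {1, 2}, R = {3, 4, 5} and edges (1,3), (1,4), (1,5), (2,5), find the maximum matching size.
2 (matching: (1,4), (2,5); upper bound min(|L|,|R|) = min(2,3) = 2)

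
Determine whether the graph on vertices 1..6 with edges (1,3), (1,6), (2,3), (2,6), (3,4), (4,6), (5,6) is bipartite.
Yes. Partition: {1, 2, 4, 5}, {3, 6}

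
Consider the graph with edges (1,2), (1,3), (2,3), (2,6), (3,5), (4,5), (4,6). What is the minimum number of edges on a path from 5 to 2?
2 (path: 5 -> 3 -> 2, 2 edges)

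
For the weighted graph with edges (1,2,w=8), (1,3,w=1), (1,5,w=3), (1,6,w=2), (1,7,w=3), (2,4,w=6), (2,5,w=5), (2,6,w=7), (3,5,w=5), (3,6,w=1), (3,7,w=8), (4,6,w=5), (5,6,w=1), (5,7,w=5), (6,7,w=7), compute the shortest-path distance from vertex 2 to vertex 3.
7 (path: 2 -> 5 -> 6 -> 3; weights 5 + 1 + 1 = 7)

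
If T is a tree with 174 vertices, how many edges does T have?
173 (A tree on V vertices has V - 1 edges, so 174 - 1 = 173)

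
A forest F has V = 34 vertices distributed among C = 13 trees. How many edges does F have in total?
21 (Each of the 13 component trees on V_i vertices has V_i - 1 edges; summing gives V - C = 34 - 13 = 21)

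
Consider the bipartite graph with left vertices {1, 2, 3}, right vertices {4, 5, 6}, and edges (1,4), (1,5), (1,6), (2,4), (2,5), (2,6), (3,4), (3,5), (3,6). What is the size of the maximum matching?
3 (matching: (1,6), (2,5), (3,4); upper bound min(|L|,|R|) = min(3,3) = 3)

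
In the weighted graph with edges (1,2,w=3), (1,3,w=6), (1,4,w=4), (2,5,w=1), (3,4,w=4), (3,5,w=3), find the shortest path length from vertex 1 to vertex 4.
4 (path: 1 -> 4; weights 4 = 4)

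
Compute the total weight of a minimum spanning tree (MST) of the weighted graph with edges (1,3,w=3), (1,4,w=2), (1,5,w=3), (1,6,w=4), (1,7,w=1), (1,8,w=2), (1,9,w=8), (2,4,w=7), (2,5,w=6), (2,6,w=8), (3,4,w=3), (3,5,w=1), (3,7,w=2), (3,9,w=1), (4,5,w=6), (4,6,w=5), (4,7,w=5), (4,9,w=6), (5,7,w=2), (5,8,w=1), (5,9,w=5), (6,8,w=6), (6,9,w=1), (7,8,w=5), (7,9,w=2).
15 (MST edges: (1,4,w=2), (1,7,w=1), (1,8,w=2), (2,5,w=6), (3,5,w=1), (3,9,w=1), (5,8,w=1), (6,9,w=1); sum of weights 2 + 1 + 2 + 6 + 1 + 1 + 1 + 1 = 15)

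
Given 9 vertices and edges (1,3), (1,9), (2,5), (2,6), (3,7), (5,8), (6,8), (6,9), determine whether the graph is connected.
No, it has 2 components: {1, 2, 3, 5, 6, 7, 8, 9}, {4}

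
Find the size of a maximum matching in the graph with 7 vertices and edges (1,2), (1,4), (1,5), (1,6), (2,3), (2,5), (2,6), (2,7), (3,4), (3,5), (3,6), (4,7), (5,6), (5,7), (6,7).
3 (matching: (1,4), (2,6), (5,7); upper bound floor(n/2) = floor(7/2) = 3)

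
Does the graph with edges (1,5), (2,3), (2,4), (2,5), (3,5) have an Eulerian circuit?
No (4 vertices have odd degree: {1, 2, 4, 5}; Eulerian circuit requires 0)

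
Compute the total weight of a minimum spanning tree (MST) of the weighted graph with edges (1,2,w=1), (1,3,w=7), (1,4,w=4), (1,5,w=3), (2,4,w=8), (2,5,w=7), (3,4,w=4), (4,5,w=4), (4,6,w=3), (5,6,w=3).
14 (MST edges: (1,2,w=1), (1,5,w=3), (3,4,w=4), (4,6,w=3), (5,6,w=3); sum of weights 1 + 3 + 4 + 3 + 3 = 14)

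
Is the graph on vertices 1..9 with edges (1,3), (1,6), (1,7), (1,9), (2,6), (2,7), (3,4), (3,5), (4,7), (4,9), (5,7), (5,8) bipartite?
Yes. Partition: {1, 2, 4, 5}, {3, 6, 7, 8, 9}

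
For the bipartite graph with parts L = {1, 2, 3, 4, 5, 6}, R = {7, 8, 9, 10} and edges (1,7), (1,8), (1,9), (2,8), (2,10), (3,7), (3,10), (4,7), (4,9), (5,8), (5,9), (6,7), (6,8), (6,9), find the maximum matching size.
4 (matching: (1,9), (2,10), (3,7), (5,8); upper bound min(|L|,|R|) = min(6,4) = 4)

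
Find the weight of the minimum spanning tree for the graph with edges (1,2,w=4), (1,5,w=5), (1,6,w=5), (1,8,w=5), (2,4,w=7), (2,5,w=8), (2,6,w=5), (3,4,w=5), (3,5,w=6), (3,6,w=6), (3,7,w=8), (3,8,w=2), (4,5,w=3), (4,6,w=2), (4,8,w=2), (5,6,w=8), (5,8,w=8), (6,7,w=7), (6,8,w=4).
25 (MST edges: (1,2,w=4), (1,5,w=5), (3,8,w=2), (4,5,w=3), (4,6,w=2), (4,8,w=2), (6,7,w=7); sum of weights 4 + 5 + 2 + 3 + 2 + 2 + 7 = 25)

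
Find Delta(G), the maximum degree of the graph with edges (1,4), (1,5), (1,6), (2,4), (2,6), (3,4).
3 (attained at vertices 1, 4)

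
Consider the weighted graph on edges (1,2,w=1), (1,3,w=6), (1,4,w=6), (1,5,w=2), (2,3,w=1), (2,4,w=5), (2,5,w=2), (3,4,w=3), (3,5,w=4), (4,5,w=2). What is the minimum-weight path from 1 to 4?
4 (path: 1 -> 5 -> 4; weights 2 + 2 = 4)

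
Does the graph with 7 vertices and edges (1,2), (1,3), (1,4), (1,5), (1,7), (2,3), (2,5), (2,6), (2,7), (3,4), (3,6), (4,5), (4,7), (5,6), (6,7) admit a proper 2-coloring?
No (odd cycle of length 3: 3 -> 1 -> 4 -> 3)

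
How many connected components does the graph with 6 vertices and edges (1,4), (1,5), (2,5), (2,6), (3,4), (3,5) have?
1 (components: {1, 2, 3, 4, 5, 6})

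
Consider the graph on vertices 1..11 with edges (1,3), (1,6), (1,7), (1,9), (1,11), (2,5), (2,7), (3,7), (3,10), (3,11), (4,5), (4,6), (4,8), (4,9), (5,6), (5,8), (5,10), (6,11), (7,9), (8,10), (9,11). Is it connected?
Yes (BFS from 1 visits [1, 3, 6, 7, 9, 11, 10, 4, 5, 2, 8] — all 11 vertices reached)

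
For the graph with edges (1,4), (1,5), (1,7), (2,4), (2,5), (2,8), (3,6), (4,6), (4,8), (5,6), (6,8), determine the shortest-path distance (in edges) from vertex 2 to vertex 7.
3 (path: 2 -> 5 -> 1 -> 7, 3 edges)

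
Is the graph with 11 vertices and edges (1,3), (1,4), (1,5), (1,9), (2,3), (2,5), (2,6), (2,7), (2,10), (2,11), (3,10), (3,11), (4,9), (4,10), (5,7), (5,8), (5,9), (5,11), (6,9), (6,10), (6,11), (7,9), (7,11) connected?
Yes (BFS from 1 visits [1, 3, 4, 5, 9, 2, 10, 11, 7, 8, 6] — all 11 vertices reached)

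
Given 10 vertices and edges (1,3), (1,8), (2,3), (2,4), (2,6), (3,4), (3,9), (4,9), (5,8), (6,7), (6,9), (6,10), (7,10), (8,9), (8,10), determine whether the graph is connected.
Yes (BFS from 1 visits [1, 3, 8, 2, 4, 9, 5, 10, 6, 7] — all 10 vertices reached)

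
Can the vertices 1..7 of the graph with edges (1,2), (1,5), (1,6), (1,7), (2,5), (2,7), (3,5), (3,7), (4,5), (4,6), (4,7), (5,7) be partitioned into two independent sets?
No (odd cycle of length 3: 7 -> 1 -> 2 -> 7)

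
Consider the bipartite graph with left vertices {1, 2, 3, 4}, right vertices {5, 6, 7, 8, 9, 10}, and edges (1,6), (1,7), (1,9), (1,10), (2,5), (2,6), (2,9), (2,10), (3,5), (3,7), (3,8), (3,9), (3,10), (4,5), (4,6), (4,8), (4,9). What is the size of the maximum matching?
4 (matching: (1,10), (2,9), (3,7), (4,8); upper bound min(|L|,|R|) = min(4,6) = 4)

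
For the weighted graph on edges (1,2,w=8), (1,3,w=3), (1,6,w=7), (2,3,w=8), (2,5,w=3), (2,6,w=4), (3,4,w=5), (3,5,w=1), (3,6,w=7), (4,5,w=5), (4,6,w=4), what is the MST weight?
15 (MST edges: (1,3,w=3), (2,5,w=3), (2,6,w=4), (3,5,w=1), (4,6,w=4); sum of weights 3 + 3 + 4 + 1 + 4 = 15)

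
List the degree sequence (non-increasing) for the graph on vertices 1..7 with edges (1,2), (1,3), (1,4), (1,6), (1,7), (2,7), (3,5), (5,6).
[5, 2, 2, 2, 2, 2, 1] (degrees: deg(1)=5, deg(2)=2, deg(3)=2, deg(4)=1, deg(5)=2, deg(6)=2, deg(7)=2)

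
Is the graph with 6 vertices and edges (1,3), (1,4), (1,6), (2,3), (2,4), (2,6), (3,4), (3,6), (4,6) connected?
No, it has 2 components: {1, 2, 3, 4, 6}, {5}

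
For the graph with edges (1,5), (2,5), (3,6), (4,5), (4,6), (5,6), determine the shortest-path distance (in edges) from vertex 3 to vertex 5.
2 (path: 3 -> 6 -> 5, 2 edges)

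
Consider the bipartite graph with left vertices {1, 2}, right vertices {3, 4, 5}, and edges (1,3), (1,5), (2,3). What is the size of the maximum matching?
2 (matching: (1,5), (2,3); upper bound min(|L|,|R|) = min(2,3) = 2)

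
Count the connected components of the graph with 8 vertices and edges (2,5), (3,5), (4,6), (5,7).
4 (components: {1}, {2, 3, 5, 7}, {4, 6}, {8})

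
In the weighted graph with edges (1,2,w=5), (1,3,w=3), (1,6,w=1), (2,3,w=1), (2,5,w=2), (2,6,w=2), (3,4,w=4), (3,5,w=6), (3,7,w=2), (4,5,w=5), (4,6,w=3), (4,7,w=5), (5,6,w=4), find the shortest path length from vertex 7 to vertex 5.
5 (path: 7 -> 3 -> 2 -> 5; weights 2 + 1 + 2 = 5)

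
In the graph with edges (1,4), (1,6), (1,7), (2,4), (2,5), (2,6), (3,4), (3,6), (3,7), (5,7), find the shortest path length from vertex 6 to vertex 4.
2 (path: 6 -> 1 -> 4, 2 edges)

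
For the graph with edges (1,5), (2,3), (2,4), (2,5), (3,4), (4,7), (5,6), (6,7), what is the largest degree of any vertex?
3 (attained at vertices 2, 4, 5)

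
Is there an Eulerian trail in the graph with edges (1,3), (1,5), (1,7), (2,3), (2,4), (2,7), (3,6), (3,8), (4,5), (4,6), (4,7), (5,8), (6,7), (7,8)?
No (6 vertices have odd degree: {1, 2, 5, 6, 7, 8}; Eulerian path requires 0 or 2)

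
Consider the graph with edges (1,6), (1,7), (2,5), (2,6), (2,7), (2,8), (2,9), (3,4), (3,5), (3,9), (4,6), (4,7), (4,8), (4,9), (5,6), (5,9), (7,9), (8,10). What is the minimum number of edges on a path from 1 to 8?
3 (path: 1 -> 7 -> 2 -> 8, 3 edges)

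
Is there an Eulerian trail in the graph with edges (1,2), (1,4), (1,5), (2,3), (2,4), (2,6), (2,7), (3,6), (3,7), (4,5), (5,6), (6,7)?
No (6 vertices have odd degree: {1, 2, 3, 4, 5, 7}; Eulerian path requires 0 or 2)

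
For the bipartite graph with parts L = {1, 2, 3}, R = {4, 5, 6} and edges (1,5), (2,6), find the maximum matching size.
2 (matching: (1,5), (2,6); upper bound min(|L|,|R|) = min(3,3) = 3)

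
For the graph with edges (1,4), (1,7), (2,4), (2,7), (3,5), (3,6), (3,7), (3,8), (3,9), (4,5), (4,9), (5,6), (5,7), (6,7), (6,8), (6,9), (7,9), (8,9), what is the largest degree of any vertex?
6 (attained at vertex 7)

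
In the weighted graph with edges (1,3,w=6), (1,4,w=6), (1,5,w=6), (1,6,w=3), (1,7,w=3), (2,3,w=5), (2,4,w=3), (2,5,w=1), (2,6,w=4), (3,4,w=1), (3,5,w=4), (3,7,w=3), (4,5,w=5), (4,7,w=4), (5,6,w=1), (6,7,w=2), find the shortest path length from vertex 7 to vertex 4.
4 (path: 7 -> 4; weights 4 = 4)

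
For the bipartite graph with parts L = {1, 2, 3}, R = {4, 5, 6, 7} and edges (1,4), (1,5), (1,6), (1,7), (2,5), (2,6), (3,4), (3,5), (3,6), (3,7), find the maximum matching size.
3 (matching: (1,7), (2,6), (3,5); upper bound min(|L|,|R|) = min(3,4) = 3)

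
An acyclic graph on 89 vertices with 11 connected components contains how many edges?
78 (Each of the 11 component trees on V_i vertices has V_i - 1 edges; summing gives V - C = 89 - 11 = 78)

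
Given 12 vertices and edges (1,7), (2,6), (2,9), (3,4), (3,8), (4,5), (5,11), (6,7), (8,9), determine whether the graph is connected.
No, it has 3 components: {1, 2, 3, 4, 5, 6, 7, 8, 9, 11}, {10}, {12}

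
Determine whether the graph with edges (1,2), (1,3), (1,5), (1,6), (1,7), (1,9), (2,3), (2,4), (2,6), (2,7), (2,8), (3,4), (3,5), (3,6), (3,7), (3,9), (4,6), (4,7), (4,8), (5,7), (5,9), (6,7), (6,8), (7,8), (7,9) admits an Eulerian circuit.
No (2 vertices have odd degree: {3, 4}; Eulerian circuit requires 0)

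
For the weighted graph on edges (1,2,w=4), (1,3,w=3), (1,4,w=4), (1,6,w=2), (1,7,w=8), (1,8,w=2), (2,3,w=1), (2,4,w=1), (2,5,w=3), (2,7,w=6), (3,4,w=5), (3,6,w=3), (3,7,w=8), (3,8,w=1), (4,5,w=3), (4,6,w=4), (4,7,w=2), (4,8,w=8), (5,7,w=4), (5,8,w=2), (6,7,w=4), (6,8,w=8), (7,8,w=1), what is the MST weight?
10 (MST edges: (1,6,w=2), (1,8,w=2), (2,3,w=1), (2,4,w=1), (3,8,w=1), (5,8,w=2), (7,8,w=1); sum of weights 2 + 2 + 1 + 1 + 1 + 2 + 1 = 10)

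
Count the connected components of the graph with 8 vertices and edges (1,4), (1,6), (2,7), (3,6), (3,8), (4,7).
2 (components: {1, 2, 3, 4, 6, 7, 8}, {5})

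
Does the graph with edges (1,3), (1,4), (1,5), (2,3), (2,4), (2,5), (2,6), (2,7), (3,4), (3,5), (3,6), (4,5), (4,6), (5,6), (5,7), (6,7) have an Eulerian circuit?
No (6 vertices have odd degree: {1, 2, 3, 4, 6, 7}; Eulerian circuit requires 0)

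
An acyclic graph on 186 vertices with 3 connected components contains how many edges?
183 (Each of the 3 component trees on V_i vertices has V_i - 1 edges; summing gives V - C = 186 - 3 = 183)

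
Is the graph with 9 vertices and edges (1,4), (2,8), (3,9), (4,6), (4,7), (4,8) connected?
No, it has 3 components: {1, 2, 4, 6, 7, 8}, {3, 9}, {5}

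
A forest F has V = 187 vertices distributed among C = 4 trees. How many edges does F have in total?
183 (Each of the 4 component trees on V_i vertices has V_i - 1 edges; summing gives V - C = 187 - 4 = 183)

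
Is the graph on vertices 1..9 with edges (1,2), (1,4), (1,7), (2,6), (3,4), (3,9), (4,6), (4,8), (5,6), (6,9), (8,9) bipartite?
Yes. Partition: {1, 3, 6, 8}, {2, 4, 5, 7, 9}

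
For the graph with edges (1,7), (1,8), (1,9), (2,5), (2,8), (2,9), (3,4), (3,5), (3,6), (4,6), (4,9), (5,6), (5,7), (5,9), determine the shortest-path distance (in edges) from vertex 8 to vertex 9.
2 (path: 8 -> 1 -> 9, 2 edges)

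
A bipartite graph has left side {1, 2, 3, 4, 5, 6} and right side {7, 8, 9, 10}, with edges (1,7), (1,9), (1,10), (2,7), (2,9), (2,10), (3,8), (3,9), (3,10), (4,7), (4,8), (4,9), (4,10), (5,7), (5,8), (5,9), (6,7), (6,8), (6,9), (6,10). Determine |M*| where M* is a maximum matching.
4 (matching: (1,10), (2,9), (3,8), (4,7); upper bound min(|L|,|R|) = min(6,4) = 4)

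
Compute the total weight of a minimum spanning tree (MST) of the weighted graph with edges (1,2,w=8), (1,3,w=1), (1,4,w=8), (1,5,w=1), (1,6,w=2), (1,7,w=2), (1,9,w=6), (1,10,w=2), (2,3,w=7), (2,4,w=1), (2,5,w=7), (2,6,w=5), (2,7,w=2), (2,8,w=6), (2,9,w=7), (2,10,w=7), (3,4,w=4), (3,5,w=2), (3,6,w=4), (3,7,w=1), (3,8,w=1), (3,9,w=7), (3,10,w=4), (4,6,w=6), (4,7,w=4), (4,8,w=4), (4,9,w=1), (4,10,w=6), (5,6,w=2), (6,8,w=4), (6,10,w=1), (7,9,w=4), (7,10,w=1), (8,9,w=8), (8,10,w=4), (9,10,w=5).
10 (MST edges: (1,3,w=1), (1,5,w=1), (2,4,w=1), (2,7,w=2), (3,7,w=1), (3,8,w=1), (4,9,w=1), (6,10,w=1), (7,10,w=1); sum of weights 1 + 1 + 1 + 2 + 1 + 1 + 1 + 1 + 1 = 10)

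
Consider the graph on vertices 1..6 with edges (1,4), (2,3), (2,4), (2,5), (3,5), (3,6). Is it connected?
Yes (BFS from 1 visits [1, 4, 2, 3, 5, 6] — all 6 vertices reached)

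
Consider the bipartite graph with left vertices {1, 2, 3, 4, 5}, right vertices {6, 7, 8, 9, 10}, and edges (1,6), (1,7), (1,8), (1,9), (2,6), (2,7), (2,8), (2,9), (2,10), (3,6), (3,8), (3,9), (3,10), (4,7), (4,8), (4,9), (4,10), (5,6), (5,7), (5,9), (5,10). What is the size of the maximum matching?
5 (matching: (1,9), (2,10), (3,8), (4,7), (5,6); upper bound min(|L|,|R|) = min(5,5) = 5)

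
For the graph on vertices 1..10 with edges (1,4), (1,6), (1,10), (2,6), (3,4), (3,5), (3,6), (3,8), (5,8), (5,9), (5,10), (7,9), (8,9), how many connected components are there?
1 (components: {1, 2, 3, 4, 5, 6, 7, 8, 9, 10})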